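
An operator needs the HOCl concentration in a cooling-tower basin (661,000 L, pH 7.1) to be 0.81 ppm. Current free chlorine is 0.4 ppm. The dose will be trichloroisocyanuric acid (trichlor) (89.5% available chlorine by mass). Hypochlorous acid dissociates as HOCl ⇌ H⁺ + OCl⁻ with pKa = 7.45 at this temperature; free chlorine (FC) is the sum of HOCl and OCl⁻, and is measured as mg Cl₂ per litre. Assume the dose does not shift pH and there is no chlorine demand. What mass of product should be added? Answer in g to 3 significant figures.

[OCl⁻]/[HOCl] = 10^(pH − pKa) = 10^(7.1 − 7.45) = 0.4467; fraction as HOCl = 1/(1 + 0.4467) = 0.6912.
Free chlorine required for 0.81 ppm HOCl: 0.81 / 0.6912 = 1.172 ppm.
FC to add: 1.172 − 0.4 = 0.7718 mg/L as Cl₂.
Cl₂ equivalent: 0.7718 mg/L × 661,000 L = 510.2 g.
Product at 89.5% available Cl: 510.2 / 0.895 = 570 g.

570 g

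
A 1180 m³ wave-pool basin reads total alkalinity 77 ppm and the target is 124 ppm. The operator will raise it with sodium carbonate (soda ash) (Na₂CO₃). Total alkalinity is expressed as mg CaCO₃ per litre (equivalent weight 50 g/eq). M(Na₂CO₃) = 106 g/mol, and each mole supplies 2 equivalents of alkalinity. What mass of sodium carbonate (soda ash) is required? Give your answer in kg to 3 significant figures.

58.8 kg

Volume: 1180 m³ = 1,180,000 L.
Alkalinity to add: (124 − 77) = 47 mg/L as CaCO₃ × 1,180,000 L = 55,460 g as CaCO₃.
Equivalents: 55,460 g ÷ 50 g/eq = 1109 eq.
Each mole of Na₂CO₃ supplies 2 eq, so 1109 / 2 = 554.6 mol.
Mass: 554.6 mol × 106 g/mol = 58,790 g.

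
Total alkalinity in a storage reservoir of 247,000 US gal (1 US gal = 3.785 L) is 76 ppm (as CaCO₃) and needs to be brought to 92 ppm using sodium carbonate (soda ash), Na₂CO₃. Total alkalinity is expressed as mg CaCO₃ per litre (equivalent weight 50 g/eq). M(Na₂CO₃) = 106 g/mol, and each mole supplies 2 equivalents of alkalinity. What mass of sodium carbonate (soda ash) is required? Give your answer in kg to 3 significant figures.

15.9 kg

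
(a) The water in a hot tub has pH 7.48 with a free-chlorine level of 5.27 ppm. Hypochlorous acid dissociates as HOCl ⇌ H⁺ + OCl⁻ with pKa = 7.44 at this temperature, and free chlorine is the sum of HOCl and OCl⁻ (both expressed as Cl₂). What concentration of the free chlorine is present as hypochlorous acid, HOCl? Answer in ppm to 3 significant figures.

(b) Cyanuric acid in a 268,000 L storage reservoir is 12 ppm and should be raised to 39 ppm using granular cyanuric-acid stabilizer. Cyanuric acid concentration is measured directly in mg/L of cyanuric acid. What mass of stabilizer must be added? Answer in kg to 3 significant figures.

(a) [OCl⁻]/[HOCl] = 10^(pH − pKa) = 10^(7.48 − 7.44) = 10^0.04 = 1.096.
(a) Fraction as HOCl = 1 / (1 + 1.096) = 0.477.
(a) HOCl = 0.477 × 5.27 ppm = 2.514 ppm.

(b) CYA to add: (39 − 12) = 27 mg/L × 268,000 L = 7236 g cyanuric acid.

(a) 2.51 ppm; (b) 7.24 kg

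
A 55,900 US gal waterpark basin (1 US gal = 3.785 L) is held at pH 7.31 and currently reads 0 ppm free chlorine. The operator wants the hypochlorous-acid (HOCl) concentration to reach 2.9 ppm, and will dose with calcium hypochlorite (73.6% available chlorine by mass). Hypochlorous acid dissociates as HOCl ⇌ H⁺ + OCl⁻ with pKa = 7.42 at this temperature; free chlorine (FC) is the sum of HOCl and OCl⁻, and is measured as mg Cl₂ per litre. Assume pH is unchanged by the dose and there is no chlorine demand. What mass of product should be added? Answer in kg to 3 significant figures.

1.48 kg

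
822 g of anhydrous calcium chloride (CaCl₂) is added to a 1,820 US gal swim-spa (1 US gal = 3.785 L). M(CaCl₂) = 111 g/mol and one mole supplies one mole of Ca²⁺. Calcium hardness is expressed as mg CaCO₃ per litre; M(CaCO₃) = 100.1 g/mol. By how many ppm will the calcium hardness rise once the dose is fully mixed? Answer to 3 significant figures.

Volume: 1,820 US gal × 3.785 L/gal = 6,889 L.
Moles of Ca²⁺: 822 g ÷ 111 g/mol = 7.405 mol.
As CaCO₃: 7.405 mol × 100.1 g/mol = 741.3 g.
Rise: 741.3 g / 6,889 L × 1000 = 107.6 mg/L.

108 ppm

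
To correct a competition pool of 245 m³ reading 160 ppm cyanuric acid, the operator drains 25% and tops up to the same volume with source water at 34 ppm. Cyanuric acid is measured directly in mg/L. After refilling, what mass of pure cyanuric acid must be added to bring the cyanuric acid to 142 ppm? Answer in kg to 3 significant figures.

3.31 kg

Volume: 245 m³ = 245,000 L.
After draining 25% and refilling: 160 × 0.75 + 34 × 0.25 = 128.5 ppm.
Deficit to target: 142 − 128.5 = 13.5 mg/L.
Mass: 13.5 mg/L × 245,000 L = 3308 g cyanuric acid.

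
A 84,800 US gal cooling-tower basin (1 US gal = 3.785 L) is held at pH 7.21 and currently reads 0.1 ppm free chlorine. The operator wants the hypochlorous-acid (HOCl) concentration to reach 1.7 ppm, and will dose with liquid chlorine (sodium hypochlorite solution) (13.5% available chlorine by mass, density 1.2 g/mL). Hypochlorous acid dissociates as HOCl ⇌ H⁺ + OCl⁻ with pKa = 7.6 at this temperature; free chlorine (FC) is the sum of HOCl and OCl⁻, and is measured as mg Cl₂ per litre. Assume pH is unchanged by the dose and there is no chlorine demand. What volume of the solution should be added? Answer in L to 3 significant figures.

4.54 L

Volume: 84,800 US gal × 3.785 L/gal = 320,968 L.
[OCl⁻]/[HOCl] = 10^(pH − pKa) = 10^(7.21 − 7.6) = 0.4074; fraction as HOCl = 1/(1 + 0.4074) = 0.7105.
Free chlorine required for 1.7 ppm HOCl: 1.7 / 0.7105 = 2.393 ppm.
FC to add: 2.393 − 0.1 = 2.293 mg/L as Cl₂.
Cl₂ equivalent: 2.293 mg/L × 320,968 L = 735.8 g.
Product at 13.5% available Cl: 735.8 / 0.135 = 5451 g.
Volume: 5451 g ÷ 1.2 g/mL = 4542 mL.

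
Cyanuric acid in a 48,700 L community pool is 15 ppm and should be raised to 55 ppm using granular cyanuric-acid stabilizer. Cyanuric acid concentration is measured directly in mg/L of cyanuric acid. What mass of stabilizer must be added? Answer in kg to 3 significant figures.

1.95 kg

CYA to add: (55 − 15) = 40 mg/L × 48,700 L = 1948 g cyanuric acid.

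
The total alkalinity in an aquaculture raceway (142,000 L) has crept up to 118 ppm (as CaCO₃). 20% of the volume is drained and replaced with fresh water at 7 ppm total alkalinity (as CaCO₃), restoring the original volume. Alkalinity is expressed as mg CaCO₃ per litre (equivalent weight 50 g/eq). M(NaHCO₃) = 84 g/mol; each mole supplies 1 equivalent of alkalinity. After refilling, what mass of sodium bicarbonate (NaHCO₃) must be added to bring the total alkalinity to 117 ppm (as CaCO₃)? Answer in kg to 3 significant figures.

After draining 20% and refilling: 118 × 0.80 + 7 × 0.20 = 95.8 ppm.
Deficit to target: 117 − 95.8 = 21.2 mg/L.
As CaCO₃: 21.2 mg/L × 142,000 L = 3010 g; ÷ 50 g/eq ÷ 1 = 60.21 mol NaHCO₃.
Mass: 60.21 × 84 = 5057 g.

5.06 kg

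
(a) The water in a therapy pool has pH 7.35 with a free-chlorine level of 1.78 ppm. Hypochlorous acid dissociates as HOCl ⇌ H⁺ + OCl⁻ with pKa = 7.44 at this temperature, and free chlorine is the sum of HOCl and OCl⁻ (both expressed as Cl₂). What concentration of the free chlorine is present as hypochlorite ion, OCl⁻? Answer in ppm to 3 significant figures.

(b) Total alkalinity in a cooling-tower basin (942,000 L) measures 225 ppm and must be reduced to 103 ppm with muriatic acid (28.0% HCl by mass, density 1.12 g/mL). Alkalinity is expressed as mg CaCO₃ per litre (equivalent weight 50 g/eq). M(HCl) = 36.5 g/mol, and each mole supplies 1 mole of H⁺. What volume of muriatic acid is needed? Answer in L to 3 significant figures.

(a) [OCl⁻]/[HOCl] = 10^(pH − pKa) = 10^(7.35 − 7.44) = 10^-0.09 = 0.8128.
(a) Fraction as HOCl = 1 / (1 + 0.8128) = 0.5516.
(a) OCl⁻ = (1 − 0.5516) × 1.78 ppm = 0.7981 ppm.

(b) Alkalinity to neutralize: (225 − 103) = 122 mg/L as CaCO₃ × 942,000 L = 114,900 g as CaCO₃.
(b) Equivalents of H⁺ required: 114,900 ÷ 50 g/eq = 2298 eq = 2298 mol HCl.
(b) Mass of HCl: 2298 × 36.5 = 83,890 g.
(b) Mass of 28.0% solution: 83,890 / 0.28 = 299,600 g.
(b) Volume: 299,600 g ÷ 1.12 g/mL = 267,500 mL.

(a) 0.798 ppm; (b) 268 L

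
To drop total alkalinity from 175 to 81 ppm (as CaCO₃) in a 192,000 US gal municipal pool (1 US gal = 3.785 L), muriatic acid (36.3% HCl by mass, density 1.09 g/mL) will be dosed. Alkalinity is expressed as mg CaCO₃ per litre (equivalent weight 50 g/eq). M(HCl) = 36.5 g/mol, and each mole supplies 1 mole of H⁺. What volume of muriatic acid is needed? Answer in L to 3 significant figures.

Volume: 192,000 US gal × 3.785 L/gal = 726,720 L.
Alkalinity to neutralize: (175 − 81) = 94 mg/L as CaCO₃ × 726,720 L = 68,310 g as CaCO₃.
Equivalents of H⁺ required: 68,310 ÷ 50 g/eq = 1366 eq = 1366 mol HCl.
Mass of HCl: 1366 × 36.5 = 49,870 g.
Mass of 36.3% solution: 49,870 / 0.363 = 137,400 g.
Volume: 137,400 g ÷ 1.09 g/mL = 126,000 mL.

126 L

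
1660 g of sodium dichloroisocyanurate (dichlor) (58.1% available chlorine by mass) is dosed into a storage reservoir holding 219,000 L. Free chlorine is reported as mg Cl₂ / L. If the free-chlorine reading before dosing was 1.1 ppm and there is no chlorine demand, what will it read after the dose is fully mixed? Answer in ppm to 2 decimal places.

Available chlorine delivered: 1660 g × 0.581 = 964.5 g as Cl₂.
Concentration rise: 964.5 g / 219,000 L = 4.404 mg/L = 4.40 ppm.
Final FC: 1.1 + 4.40 = 5.50 ppm.

5.50 ppm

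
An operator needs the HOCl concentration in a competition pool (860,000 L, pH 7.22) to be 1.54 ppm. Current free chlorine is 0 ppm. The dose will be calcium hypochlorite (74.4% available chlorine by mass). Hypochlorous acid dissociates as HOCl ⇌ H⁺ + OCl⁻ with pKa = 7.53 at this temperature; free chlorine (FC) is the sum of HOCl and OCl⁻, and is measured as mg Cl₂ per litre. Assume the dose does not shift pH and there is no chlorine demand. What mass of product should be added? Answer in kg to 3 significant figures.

2.65 kg

[OCl⁻]/[HOCl] = 10^(pH − pKa) = 10^(7.22 − 7.53) = 0.4898; fraction as HOCl = 1/(1 + 0.4898) = 0.6712.
Free chlorine required for 1.54 ppm HOCl: 1.54 / 0.6712 = 2.294 ppm.
FC to add: 2.294 − 0 = 2.294 mg/L as Cl₂.
Cl₂ equivalent: 2.294 mg/L × 860,000 L = 1973 g.
Product at 74.4% available Cl: 1973 / 0.744 = 2652 g.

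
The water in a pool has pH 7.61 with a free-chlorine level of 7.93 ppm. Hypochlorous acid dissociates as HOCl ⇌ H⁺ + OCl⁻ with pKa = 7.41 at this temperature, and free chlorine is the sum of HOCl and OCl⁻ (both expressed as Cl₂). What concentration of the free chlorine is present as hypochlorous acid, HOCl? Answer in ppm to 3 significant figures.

3.07 ppm

[OCl⁻]/[HOCl] = 10^(pH − pKa) = 10^(7.61 − 7.41) = 10^0.20 = 1.585.
Fraction as HOCl = 1 / (1 + 1.585) = 0.3869.
HOCl = 0.3869 × 7.93 ppm = 3.068 ppm.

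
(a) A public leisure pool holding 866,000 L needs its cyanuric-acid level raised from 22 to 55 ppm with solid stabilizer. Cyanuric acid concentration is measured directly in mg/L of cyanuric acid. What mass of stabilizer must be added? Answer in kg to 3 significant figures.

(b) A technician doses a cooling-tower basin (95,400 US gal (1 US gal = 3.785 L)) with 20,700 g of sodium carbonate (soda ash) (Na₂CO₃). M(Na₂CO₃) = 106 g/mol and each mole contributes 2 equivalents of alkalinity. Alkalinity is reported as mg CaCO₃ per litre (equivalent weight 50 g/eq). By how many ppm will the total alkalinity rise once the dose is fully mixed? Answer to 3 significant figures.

(a) 28.6 kg; (b) 54.1 ppm

(a) CYA to add: (55 − 22) = 33 mg/L × 866,000 L = 28,580 g cyanuric acid.

(b) Volume: 95,400 US gal × 3.785 L/gal = 361,089 L.
(b) Moles of Na₂CO₃: 20,700 g ÷ 106 g/mol = 195.3 mol → 390.6 eq of alkalinity.
(b) As CaCO₃: 390.6 eq × 50 g/eq = 19,530 g.
(b) Rise: 19,530 g / 361,089 L × 1000 = 54.08 mg/L.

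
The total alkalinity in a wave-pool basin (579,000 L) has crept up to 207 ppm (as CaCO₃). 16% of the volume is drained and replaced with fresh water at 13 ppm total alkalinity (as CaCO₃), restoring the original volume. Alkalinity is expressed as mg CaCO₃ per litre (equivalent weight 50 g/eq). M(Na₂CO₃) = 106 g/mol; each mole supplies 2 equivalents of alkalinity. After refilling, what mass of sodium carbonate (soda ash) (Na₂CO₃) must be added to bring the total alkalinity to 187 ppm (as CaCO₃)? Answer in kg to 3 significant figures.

6.78 kg

After draining 16% and refilling: 207 × 0.84 + 13 × 0.16 = 175.96 ppm.
Deficit to target: 187 − 175.96 = 11.04 mg/L.
As CaCO₃: 11.04 mg/L × 579,000 L = 6392 g; ÷ 50 g/eq ÷ 2 = 63.92 mol Na₂CO₃.
Mass: 63.92 × 106 = 6776 g.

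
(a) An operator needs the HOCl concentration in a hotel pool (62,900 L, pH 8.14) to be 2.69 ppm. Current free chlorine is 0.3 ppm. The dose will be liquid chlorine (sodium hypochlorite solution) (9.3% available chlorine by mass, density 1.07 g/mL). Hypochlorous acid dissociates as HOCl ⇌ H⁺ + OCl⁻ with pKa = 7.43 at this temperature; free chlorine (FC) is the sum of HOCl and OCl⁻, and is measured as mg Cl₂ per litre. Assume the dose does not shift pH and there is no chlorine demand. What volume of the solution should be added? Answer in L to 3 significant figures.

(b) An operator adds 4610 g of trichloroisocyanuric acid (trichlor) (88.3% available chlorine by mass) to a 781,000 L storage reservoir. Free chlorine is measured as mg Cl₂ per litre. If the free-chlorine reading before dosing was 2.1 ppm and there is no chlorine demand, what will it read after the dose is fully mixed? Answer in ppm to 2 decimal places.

(a) [OCl⁻]/[HOCl] = 10^(pH − pKa) = 10^(8.14 − 7.43) = 5.129; fraction as HOCl = 1/(1 + 5.129) = 0.1632.
(a) Free chlorine required for 2.69 ppm HOCl: 2.69 / 0.1632 = 16.49 ppm.
(a) FC to add: 16.49 − 0.3 = 16.19 mg/L as Cl₂.
(a) Cl₂ equivalent: 16.19 mg/L × 62,900 L = 1018 g.
(a) Product at 9.3% available Cl: 1018 / 0.093 = 10,950 g.
(a) Volume: 10,950 g ÷ 1.07 g/mL = 10,230 mL.

(b) Available chlorine delivered: 4610 g × 0.883 = 4071 g as Cl₂.
(b) Concentration rise: 4071 g / 781,000 L = 5.212 mg/L = 5.21 ppm.
(b) Final FC: 2.1 + 5.21 = 7.31 ppm.

(a) 10.2 L; (b) 7.31 ppm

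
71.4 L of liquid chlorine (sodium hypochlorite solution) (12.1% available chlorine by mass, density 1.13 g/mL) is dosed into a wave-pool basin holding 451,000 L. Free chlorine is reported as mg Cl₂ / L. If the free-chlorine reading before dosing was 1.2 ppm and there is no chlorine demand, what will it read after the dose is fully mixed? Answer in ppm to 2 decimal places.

22.85 ppm

Mass of solution: 71.4 L × 1000 mL/L × 1.13 g/mL = 80,680 g.
Available chlorine delivered: 80,680 g × 0.121 = 9763 g as Cl₂.
Concentration rise: 9763 g / 451,000 L = 21.65 mg/L = 21.65 ppm.
Final FC: 1.2 + 21.65 = 22.85 ppm.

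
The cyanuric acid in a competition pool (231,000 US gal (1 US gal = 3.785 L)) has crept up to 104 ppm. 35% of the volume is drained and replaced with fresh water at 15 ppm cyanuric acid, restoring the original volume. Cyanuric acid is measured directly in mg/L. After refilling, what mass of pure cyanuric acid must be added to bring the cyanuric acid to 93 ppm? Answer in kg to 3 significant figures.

Volume: 231,000 US gal × 3.785 L/gal = 874,335 L.
After draining 35% and refilling: 104 × 0.65 + 15 × 0.35 = 72.85 ppm.
Deficit to target: 93 − 72.85 = 20.15 mg/L.
Mass: 20.15 mg/L × 874,335 L = 17,620 g cyanuric acid.

17.6 kg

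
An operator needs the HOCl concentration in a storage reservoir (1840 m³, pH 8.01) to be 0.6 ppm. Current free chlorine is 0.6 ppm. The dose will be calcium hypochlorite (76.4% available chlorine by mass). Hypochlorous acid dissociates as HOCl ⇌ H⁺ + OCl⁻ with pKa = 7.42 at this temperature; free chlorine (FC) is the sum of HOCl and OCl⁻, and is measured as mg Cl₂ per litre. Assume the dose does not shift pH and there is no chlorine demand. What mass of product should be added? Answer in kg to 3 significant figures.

5.62 kg

Volume: 1840 m³ = 1,840,000 L.
[OCl⁻]/[HOCl] = 10^(pH − pKa) = 10^(8.01 − 7.42) = 3.89; fraction as HOCl = 1/(1 + 3.89) = 0.2045.
Free chlorine required for 0.6 ppm HOCl: 0.6 / 0.2045 = 2.934 ppm.
FC to add: 2.934 − 0.6 = 2.334 mg/L as Cl₂.
Cl₂ equivalent: 2.334 mg/L × 1,840,000 L = 4295 g.
Product at 76.4% available Cl: 4295 / 0.764 = 5622 g.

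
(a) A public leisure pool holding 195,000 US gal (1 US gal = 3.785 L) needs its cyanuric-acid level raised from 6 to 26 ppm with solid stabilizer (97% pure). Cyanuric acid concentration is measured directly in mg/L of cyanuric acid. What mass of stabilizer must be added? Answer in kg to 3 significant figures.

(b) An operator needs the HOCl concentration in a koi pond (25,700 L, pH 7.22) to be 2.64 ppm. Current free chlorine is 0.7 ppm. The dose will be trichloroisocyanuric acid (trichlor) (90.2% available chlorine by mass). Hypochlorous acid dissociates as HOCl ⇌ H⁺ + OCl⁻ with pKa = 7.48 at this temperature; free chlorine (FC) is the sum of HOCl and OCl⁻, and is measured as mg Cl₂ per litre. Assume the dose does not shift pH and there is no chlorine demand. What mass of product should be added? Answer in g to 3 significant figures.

(a) Volume: 195,000 US gal × 3.785 L/gal = 738,075 L.
(a) CYA to add: (26 − 6) = 20 mg/L × 738,075 L = 14,760 g cyanuric acid.
(a) At 97% purity: 14,760 / 0.97 = 15,220 g product.

(b) [OCl⁻]/[HOCl] = 10^(pH − pKa) = 10^(7.22 − 7.48) = 0.5495; fraction as HOCl = 1/(1 + 0.5495) = 0.6454.
(b) Free chlorine required for 2.64 ppm HOCl: 2.64 / 0.6454 = 4.091 ppm.
(b) FC to add: 4.091 − 0.7 = 3.391 mg/L as Cl₂.
(b) Cl₂ equivalent: 3.391 mg/L × 25,700 L = 87.14 g.
(b) Product at 90.2% available Cl: 87.14 / 0.902 = 96.61 g.

(a) 15.2 kg; (b) 96.6 g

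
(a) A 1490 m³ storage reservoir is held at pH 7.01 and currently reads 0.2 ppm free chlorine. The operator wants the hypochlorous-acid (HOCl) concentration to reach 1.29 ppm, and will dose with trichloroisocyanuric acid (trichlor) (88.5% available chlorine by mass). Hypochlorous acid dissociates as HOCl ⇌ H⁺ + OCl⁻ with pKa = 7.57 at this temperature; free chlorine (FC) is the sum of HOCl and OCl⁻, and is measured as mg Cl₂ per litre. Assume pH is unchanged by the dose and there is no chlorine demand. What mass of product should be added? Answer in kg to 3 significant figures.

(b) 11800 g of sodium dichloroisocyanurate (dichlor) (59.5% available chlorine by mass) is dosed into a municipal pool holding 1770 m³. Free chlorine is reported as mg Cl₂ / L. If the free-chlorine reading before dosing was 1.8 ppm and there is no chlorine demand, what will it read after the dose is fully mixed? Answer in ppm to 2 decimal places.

(a) 2.43 kg; (b) 5.77 ppm

(a) Volume: 1490 m³ = 1,490,000 L.
(a) [OCl⁻]/[HOCl] = 10^(pH − pKa) = 10^(7.01 − 7.57) = 0.2754; fraction as HOCl = 1/(1 + 0.2754) = 0.7841.
(a) Free chlorine required for 1.29 ppm HOCl: 1.29 / 0.7841 = 1.645 ppm.
(a) FC to add: 1.645 − 0.2 = 1.445 mg/L as Cl₂.
(a) Cl₂ equivalent: 1.445 mg/L × 1,490,000 L = 2153 g.
(a) Product at 88.5% available Cl: 2153 / 0.885 = 2433 g.

(b) Volume: 1770 m³ = 1,770,000 L.
(b) Available chlorine delivered: 11,800 g × 0.595 = 7021 g as Cl₂.
(b) Concentration rise: 7021 g / 1,770,000 L = 3.967 mg/L = 3.97 ppm.
(b) Final FC: 1.8 + 3.97 = 5.77 ppm.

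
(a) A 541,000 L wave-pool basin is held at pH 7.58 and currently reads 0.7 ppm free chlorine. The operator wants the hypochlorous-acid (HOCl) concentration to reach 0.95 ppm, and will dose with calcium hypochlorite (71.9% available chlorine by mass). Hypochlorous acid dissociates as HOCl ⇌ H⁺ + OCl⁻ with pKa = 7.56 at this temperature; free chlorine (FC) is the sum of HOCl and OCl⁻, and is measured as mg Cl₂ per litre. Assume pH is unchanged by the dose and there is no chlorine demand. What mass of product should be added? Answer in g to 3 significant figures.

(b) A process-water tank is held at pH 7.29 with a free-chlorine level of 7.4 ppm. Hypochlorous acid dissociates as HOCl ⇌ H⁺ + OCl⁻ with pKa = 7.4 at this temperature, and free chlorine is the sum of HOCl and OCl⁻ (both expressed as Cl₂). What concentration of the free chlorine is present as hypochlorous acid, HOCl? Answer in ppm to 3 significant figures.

(a) 937 g; (b) 4.17 ppm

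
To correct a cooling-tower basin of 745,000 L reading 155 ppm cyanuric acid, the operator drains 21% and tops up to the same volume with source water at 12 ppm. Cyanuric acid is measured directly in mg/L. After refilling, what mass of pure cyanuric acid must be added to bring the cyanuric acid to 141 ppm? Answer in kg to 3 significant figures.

After draining 21% and refilling: 155 × 0.79 + 12 × 0.21 = 124.97 ppm.
Deficit to target: 141 − 124.97 = 16.03 mg/L.
Mass: 16.03 mg/L × 745,000 L = 11,940 g cyanuric acid.

11.9 kg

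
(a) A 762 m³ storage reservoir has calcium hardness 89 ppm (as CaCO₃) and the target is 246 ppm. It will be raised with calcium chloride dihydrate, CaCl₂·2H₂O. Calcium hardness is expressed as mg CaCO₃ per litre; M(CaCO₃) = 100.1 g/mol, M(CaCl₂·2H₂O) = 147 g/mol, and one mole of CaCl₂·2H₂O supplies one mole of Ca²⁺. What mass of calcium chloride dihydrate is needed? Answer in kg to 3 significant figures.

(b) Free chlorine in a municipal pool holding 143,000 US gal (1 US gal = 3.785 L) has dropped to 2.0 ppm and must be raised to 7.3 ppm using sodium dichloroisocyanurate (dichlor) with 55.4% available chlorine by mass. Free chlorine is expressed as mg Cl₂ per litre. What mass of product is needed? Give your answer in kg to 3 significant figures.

(a) 176 kg; (b) 5.18 kg

(a) Volume: 762 m³ = 762,000 L.
(a) Hardness to add: (246 − 89) = 157 mg/L as CaCO₃ × 762,000 L = 119,600 g as CaCO₃.
(a) Moles of Ca²⁺ (1 mol Ca²⁺ ≡ 1 mol CaCO₃): 119,600 / 100.1 g/mol = 1195 mol.
(a) Mass of CaCl₂·2H₂O: 1195 × 147 = 175,700 g.

(b) Volume: 143,000 US gal × 3.785 L/gal = 541,255 L.
(b) Chlorine deficit: 7.3 − 2.0 = 5.3 ppm = 5.3 mg/L as Cl₂.
(b) Cl₂ equivalent needed: 5.3 mg/L × 541,255 L = 2,869,000 mg = 2869 g.
(b) Product at 55.4% available chlorine: 2869 / 0.554 = 5178 g.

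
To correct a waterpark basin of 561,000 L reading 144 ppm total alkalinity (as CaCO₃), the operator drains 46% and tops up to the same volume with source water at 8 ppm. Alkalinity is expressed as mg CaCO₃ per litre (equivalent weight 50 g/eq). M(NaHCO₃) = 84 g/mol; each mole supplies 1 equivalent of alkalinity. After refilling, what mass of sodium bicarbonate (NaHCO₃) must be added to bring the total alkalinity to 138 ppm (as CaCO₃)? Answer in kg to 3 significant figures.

53.3 kg

After draining 46% and refilling: 144 × 0.54 + 8 × 0.46 = 81.44 ppm.
Deficit to target: 138 − 81.44 = 56.56 mg/L.
As CaCO₃: 56.56 mg/L × 561,000 L = 31,730 g; ÷ 50 g/eq ÷ 1 = 634.6 mol NaHCO₃.
Mass: 634.6 × 84 = 53,310 g.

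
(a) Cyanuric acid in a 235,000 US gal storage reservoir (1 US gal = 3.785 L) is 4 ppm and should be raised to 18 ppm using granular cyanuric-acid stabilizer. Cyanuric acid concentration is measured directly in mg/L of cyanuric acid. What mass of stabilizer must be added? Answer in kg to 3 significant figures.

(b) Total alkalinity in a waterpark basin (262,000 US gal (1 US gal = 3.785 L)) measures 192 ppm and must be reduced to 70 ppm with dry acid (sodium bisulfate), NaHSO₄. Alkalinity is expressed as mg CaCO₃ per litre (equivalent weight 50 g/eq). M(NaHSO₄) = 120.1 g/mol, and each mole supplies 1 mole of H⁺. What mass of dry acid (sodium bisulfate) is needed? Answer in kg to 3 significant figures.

(a) 12.5 kg; (b) 291 kg

(a) Volume: 235,000 US gal × 3.785 L/gal = 889,475 L.
(a) CYA to add: (18 − 4) = 14 mg/L × 889,475 L = 12,450 g cyanuric acid.

(b) Volume: 262,000 US gal × 3.785 L/gal = 991,670 L.
(b) Alkalinity to neutralize: (192 − 70) = 122 mg/L as CaCO₃ × 991,670 L = 121,000 g as CaCO₃.
(b) Equivalents of H⁺ required: 121,000 ÷ 50 g/eq = 2420 eq = 2420 mol NaHSO₄.
(b) Mass of NaHSO₄: 2420 × 120.1 = 290,600 g.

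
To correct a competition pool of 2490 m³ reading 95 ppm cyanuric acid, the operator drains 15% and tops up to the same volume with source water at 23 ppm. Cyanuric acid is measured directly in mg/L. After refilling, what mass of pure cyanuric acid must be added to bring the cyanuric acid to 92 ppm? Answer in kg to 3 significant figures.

Volume: 2490 m³ = 2,490,000 L.
After draining 15% and refilling: 95 × 0.85 + 23 × 0.15 = 84.2 ppm.
Deficit to target: 92 − 84.2 = 7.8 mg/L.
Mass: 7.8 mg/L × 2,490,000 L = 19,420 g cyanuric acid.

19.4 kg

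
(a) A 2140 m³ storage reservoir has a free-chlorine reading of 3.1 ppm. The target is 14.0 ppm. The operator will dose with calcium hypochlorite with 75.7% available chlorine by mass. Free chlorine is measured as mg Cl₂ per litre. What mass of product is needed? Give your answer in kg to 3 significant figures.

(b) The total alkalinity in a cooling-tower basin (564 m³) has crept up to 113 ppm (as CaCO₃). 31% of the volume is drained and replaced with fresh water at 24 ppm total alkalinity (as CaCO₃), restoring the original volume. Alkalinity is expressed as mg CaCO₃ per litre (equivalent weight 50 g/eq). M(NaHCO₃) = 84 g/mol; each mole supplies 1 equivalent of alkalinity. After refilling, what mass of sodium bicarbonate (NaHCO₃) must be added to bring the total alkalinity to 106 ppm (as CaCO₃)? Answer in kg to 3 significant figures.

(a) 30.8 kg; (b) 19.5 kg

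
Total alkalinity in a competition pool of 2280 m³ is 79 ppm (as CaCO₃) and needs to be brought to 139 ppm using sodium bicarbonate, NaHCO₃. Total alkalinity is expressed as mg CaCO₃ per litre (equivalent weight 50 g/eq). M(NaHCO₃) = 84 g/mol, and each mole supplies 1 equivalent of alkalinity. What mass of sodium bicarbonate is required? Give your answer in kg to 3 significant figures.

230 kg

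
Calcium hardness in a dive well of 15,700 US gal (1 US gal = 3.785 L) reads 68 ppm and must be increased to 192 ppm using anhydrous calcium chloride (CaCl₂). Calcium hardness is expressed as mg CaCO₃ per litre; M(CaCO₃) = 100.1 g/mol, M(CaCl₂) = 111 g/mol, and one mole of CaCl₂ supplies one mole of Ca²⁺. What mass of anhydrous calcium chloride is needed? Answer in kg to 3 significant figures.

Volume: 15,700 US gal × 3.785 L/gal = 59,424 L.
Hardness to add: (192 − 68) = 124 mg/L as CaCO₃ × 59,424 L = 7369 g as CaCO₃.
Moles of Ca²⁺ (1 mol Ca²⁺ ≡ 1 mol CaCO₃): 7369 / 100.1 g/mol = 73.61 mol.
Mass of CaCl₂: 73.61 × 111 = 8171 g.

8.17 kg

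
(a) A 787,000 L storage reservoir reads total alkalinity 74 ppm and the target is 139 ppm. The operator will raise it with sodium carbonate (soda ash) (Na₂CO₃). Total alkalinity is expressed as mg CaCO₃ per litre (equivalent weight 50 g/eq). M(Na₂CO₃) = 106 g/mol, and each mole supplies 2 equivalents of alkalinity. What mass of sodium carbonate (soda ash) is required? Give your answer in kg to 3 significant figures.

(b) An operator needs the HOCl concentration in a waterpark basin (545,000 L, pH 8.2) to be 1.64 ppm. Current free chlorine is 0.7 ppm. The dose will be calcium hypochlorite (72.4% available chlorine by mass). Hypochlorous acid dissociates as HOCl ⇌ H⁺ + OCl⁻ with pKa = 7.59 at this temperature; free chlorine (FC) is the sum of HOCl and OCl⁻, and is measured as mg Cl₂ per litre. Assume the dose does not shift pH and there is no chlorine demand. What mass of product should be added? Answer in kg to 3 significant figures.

(a) Alkalinity to add: (139 − 74) = 65 mg/L as CaCO₃ × 787,000 L = 51,160 g as CaCO₃.
(a) Equivalents: 51,160 g ÷ 50 g/eq = 1023 eq.
(a) Each mole of Na₂CO₃ supplies 2 eq, so 1023 / 2 = 511.6 mol.
(a) Mass: 511.6 mol × 106 g/mol = 54,220 g.

(b) [OCl⁻]/[HOCl] = 10^(pH − pKa) = 10^(8.2 − 7.59) = 4.074; fraction as HOCl = 1/(1 + 4.074) = 0.1971.
(b) Free chlorine required for 1.64 ppm HOCl: 1.64 / 0.1971 = 8.321 ppm.
(b) FC to add: 8.321 − 0.7 = 7.621 mg/L as Cl₂.
(b) Cl₂ equivalent: 7.621 mg/L × 545,000 L = 4153 g.
(b) Product at 72.4% available Cl: 4153 / 0.724 = 5737 g.

(a) 54.2 kg; (b) 5.74 kg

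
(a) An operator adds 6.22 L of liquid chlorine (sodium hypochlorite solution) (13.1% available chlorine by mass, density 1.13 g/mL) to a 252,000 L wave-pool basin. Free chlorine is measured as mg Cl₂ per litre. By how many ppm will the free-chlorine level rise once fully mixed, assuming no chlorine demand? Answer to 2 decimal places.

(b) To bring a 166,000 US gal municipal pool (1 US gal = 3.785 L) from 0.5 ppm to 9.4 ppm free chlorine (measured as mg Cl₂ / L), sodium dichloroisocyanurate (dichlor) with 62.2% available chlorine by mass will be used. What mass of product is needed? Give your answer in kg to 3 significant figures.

(a) Mass of solution: 6.22 L × 1000 mL/L × 1.13 g/mL = 7029 g.
(a) Available chlorine delivered: 7029 g × 0.131 = 920.7 g as Cl₂.
(a) Concentration rise: 920.7 g / 252,000 L = 3.654 mg/L = 3.65 ppm.

(b) Volume: 166,000 US gal × 3.785 L/gal = 628,310 L.
(b) Chlorine deficit: 9.4 − 0.5 = 8.9 ppm = 8.9 mg/L as Cl₂.
(b) Cl₂ equivalent needed: 8.9 mg/L × 628,310 L = 5,592,000 mg = 5592 g.
(b) Product at 62.2% available chlorine: 5592 / 0.622 = 8990 g.

(a) 3.65 ppm; (b) 8.99 kg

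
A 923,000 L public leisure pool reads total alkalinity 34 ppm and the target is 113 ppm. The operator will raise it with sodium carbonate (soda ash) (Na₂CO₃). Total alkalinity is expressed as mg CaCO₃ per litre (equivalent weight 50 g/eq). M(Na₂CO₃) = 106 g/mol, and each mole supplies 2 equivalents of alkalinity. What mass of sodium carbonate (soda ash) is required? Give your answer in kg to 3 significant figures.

77.3 kg

Alkalinity to add: (113 − 34) = 79 mg/L as CaCO₃ × 923,000 L = 72,920 g as CaCO₃.
Equivalents: 72,920 g ÷ 50 g/eq = 1458 eq.
Each mole of Na₂CO₃ supplies 2 eq, so 1458 / 2 = 729.2 mol.
Mass: 729.2 mol × 106 g/mol = 77,290 g.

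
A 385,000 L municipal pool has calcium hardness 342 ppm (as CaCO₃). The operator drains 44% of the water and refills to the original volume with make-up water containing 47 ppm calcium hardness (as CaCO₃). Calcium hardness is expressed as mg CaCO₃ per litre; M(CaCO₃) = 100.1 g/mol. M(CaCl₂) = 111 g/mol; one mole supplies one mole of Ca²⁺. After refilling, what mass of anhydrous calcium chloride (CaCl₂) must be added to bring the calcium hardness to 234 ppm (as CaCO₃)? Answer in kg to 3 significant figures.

9.31 kg

After draining 44% and refilling: 342 × 0.56 + 47 × 0.44 = 212.2 ppm.
Deficit to target: 234 − 212.2 = 21.8 mg/L.
As CaCO₃: 21.8 mg/L × 385,000 L = 8393 g; ÷ 100.1 = 83.85 mol Ca²⁺.
Mass: 83.85 × 111 = 9307 g.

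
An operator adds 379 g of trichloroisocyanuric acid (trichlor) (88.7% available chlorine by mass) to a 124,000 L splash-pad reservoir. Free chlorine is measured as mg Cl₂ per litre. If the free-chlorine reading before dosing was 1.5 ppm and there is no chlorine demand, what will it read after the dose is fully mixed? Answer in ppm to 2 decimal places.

4.21 ppm

Available chlorine delivered: 379 g × 0.887 = 336.2 g as Cl₂.
Concentration rise: 336.2 g / 124,000 L = 2.711 mg/L = 2.71 ppm.
Final FC: 1.5 + 2.71 = 4.21 ppm.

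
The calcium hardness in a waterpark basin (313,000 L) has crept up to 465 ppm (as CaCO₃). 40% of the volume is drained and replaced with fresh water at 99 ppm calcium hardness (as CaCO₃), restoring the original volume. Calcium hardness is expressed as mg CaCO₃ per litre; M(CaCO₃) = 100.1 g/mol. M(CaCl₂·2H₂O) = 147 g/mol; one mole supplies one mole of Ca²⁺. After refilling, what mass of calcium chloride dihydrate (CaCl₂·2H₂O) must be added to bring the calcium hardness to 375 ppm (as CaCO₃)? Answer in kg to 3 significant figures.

25.9 kg

After draining 40% and refilling: 465 × 0.60 + 99 × 0.40 = 318.6 ppm.
Deficit to target: 375 − 318.6 = 56.4 mg/L.
As CaCO₃: 56.4 mg/L × 313,000 L = 17,650 g; ÷ 100.1 = 176.4 mol Ca²⁺.
Mass: 176.4 × 147 = 25,920 g.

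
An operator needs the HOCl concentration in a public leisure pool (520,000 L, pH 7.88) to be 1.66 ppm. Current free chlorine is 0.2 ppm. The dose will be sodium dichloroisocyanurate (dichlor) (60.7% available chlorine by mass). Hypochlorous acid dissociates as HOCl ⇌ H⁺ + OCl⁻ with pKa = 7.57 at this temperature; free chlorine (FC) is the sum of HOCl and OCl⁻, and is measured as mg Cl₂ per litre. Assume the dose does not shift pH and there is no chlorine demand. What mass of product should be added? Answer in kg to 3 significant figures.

4.15 kg

[OCl⁻]/[HOCl] = 10^(pH − pKa) = 10^(7.88 − 7.57) = 2.042; fraction as HOCl = 1/(1 + 2.042) = 0.3288.
Free chlorine required for 1.66 ppm HOCl: 1.66 / 0.3288 = 5.049 ppm.
FC to add: 5.049 − 0.2 = 4.849 mg/L as Cl₂.
Cl₂ equivalent: 4.849 mg/L × 520,000 L = 2522 g.
Product at 60.7% available Cl: 2522 / 0.607 = 4154 g.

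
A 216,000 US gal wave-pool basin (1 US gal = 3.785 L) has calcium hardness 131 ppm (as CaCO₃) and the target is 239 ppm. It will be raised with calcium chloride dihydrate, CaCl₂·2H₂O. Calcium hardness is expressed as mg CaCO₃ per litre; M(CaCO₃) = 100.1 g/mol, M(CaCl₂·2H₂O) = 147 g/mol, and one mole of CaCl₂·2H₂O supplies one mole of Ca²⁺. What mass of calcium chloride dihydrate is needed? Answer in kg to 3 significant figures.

Volume: 216,000 US gal × 3.785 L/gal = 817,560 L.
Hardness to add: (239 − 131) = 108 mg/L as CaCO₃ × 817,560 L = 88,300 g as CaCO₃.
Moles of Ca²⁺ (1 mol Ca²⁺ ≡ 1 mol CaCO₃): 88,300 / 100.1 g/mol = 882.1 mol.
Mass of CaCl₂·2H₂O: 882.1 × 147 = 129,700 g.

130 kg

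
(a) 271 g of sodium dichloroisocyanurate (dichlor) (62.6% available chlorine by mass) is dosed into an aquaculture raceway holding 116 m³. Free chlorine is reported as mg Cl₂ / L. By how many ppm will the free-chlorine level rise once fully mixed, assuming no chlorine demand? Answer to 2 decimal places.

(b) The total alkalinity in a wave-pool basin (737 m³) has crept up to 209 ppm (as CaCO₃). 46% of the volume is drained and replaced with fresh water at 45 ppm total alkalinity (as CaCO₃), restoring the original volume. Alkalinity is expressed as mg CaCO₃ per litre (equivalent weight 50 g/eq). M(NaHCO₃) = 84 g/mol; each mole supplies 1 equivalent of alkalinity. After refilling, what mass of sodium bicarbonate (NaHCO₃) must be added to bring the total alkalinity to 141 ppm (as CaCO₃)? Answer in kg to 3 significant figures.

(a) Volume: 116 m³ = 116,000 L.
(a) Available chlorine delivered: 271 g × 0.626 = 169.6 g as Cl₂.
(a) Concentration rise: 169.6 g / 116,000 L = 1.462 mg/L = 1.46 ppm.

(b) Volume: 737 m³ = 737,000 L.
(b) After draining 46% and refilling: 209 × 0.54 + 45 × 0.46 = 133.56 ppm.
(b) Deficit to target: 141 − 133.56 = 7.44 mg/L.
(b) As CaCO₃: 7.44 mg/L × 737,000 L = 5483 g; ÷ 50 g/eq ÷ 1 = 109.7 mol NaHCO₃.
(b) Mass: 109.7 × 84 = 9212 g.

(a) 1.46 ppm; (b) 9.21 kg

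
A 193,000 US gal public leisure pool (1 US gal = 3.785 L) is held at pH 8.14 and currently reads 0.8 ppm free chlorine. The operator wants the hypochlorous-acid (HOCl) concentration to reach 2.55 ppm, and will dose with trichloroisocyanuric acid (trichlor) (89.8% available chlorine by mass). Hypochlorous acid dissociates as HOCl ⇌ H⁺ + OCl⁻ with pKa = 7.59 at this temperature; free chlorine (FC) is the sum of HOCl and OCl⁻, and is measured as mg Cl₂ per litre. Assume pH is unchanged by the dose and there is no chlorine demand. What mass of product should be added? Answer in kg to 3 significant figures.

8.78 kg

Volume: 193,000 US gal × 3.785 L/gal = 730,505 L.
[OCl⁻]/[HOCl] = 10^(pH − pKa) = 10^(8.14 − 7.59) = 3.548; fraction as HOCl = 1/(1 + 3.548) = 0.2199.
Free chlorine required for 2.55 ppm HOCl: 2.55 / 0.2199 = 11.6 ppm.
FC to add: 11.6 − 0.8 = 10.8 mg/L as Cl₂.
Cl₂ equivalent: 10.8 mg/L × 730,505 L = 7888 g.
Product at 89.8% available Cl: 7888 / 0.898 = 8784 g.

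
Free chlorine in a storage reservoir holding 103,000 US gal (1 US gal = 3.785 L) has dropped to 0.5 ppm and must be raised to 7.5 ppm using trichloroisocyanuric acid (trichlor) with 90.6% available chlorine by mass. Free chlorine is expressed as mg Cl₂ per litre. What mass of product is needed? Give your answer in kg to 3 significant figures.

Volume: 103,000 US gal × 3.785 L/gal = 389,855 L.
Chlorine deficit: 7.5 − 0.5 = 7 ppm = 7 mg/L as Cl₂.
Cl₂ equivalent needed: 7 mg/L × 389,855 L = 2,729,000 mg = 2729 g.
Product at 90.6% available chlorine: 2729 / 0.906 = 3012 g.

3.01 kg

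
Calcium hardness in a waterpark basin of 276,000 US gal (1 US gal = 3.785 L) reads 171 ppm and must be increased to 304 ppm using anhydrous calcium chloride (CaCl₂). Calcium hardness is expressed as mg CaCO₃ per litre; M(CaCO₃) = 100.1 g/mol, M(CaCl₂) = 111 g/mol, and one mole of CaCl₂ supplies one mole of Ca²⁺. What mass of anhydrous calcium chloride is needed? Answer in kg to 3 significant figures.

Volume: 276,000 US gal × 3.785 L/gal = 1,044,660 L.
Hardness to add: (304 − 171) = 133 mg/L as CaCO₃ × 1,044,660 L = 138,900 g as CaCO₃.
Moles of Ca²⁺ (1 mol Ca²⁺ ≡ 1 mol CaCO₃): 138,900 / 100.1 g/mol = 1388 mol.
Mass of CaCl₂: 1388 × 111 = 154,100 g.

154 kg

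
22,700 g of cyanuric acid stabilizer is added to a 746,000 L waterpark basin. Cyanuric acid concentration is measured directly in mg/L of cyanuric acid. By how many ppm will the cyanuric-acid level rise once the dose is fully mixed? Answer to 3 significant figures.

30.4 ppm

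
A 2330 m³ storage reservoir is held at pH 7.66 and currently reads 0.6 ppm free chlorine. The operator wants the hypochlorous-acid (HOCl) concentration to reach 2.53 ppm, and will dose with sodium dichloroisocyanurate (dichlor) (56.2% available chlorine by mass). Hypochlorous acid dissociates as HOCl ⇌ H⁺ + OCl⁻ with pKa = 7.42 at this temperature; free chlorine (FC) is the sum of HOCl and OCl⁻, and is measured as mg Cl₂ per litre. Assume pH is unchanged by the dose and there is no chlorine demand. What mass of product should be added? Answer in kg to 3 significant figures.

26.2 kg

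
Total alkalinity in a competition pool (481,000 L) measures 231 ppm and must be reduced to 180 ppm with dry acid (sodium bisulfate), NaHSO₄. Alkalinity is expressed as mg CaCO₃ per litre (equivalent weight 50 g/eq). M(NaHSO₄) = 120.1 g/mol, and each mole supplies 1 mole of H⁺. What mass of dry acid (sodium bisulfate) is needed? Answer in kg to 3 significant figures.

58.9 kg

Alkalinity to neutralize: (231 − 180) = 51 mg/L as CaCO₃ × 481,000 L = 24,530 g as CaCO₃.
Equivalents of H⁺ required: 24,530 ÷ 50 g/eq = 490.6 eq = 490.6 mol NaHSO₄.
Mass of NaHSO₄: 490.6 × 120.1 = 58,920 g.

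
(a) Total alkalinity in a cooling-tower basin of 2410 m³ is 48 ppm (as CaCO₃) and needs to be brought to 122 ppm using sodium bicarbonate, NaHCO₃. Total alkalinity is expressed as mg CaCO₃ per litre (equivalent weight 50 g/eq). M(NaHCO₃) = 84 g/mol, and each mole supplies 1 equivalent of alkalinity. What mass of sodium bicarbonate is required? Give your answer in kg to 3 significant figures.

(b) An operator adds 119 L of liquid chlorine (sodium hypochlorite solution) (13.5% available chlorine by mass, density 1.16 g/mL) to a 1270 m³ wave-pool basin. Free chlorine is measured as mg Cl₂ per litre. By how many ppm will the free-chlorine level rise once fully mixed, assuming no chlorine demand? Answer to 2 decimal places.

(a) 300 kg; (b) 14.67 ppm

(a) Volume: 2410 m³ = 2,410,000 L.
(a) Alkalinity to add: (122 − 48) = 74 mg/L as CaCO₃ × 2,410,000 L = 178,300 g as CaCO₃.
(a) Equivalents: 178,300 g ÷ 50 g/eq = 3567 eq.
(a) NaHCO₃ supplies 1 eq per mole → 3567 mol.
(a) Mass: 3567 mol × 84 g/mol = 299,600 g.

(b) Volume: 1270 m³ = 1,270,000 L.
(b) Mass of solution: 119 L × 1000 mL/L × 1.16 g/mL = 138,000 g.
(b) Available chlorine delivered: 138,000 g × 0.135 = 18,640 g as Cl₂.
(b) Concentration rise: 18,640 g / 1,270,000 L = 14.67 mg/L = 14.67 ppm.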